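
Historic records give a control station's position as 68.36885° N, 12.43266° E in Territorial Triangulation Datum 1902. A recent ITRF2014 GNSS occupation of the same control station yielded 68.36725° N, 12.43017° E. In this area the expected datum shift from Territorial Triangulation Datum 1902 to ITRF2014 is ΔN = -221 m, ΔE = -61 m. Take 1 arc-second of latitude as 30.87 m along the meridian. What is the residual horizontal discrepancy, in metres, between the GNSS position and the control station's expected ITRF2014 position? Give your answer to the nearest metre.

Observed coordinate differences: Δφ = -0.00160°, Δλ = -0.00249°.
Converting to metres (1° lat = 111132 m, cos φ = 0.368630): observed ΔN = -177.8 m, observed ΔE = -102.0 m.
Subtracting the expected shift leaves a residual of -177.8 − (-221) = 43.2 m north and -102.0 − (-61) = -41.0 m east.
Residual distance = √(43.2² + (-41.0)²) = 59.6 m.

60 m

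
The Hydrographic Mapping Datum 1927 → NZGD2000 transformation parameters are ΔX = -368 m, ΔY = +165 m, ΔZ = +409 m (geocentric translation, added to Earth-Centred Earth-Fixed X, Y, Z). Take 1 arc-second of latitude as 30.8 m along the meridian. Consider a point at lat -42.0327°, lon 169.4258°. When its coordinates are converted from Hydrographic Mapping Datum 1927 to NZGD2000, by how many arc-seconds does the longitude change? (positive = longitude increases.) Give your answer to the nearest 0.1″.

sin φ = -0.669555, cos φ = 0.742763, sin λ = 0.183509, cos λ = -0.983018.
East component: ΔE = −sin λ·ΔX + cos λ·ΔY = −(0.183509)(-368) + (-0.983018)(165) = -94.67 m.
1° of latitude spans 3600 × 30.80 = 110880 m; at latitude φ, 1° of longitude spans that × cos φ = 82357.5 m, so Δλ = -94.67 / 82357.5 × 3600 = -4.138″.

Δλ = -4.1″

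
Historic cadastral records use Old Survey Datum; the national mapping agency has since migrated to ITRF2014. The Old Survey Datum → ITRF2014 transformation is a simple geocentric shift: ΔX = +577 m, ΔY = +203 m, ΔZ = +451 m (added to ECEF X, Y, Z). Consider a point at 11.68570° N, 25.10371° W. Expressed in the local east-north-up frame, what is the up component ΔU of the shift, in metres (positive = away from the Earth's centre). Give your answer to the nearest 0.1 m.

At φ = 11.68570°, λ = -25.10371°: sin φ = 0.202543, cos φ = 0.979273, sin λ = -0.424258, cos λ = 0.905541.
ΔU = cos φ cos λ·ΔX + cos φ sin λ·ΔY + sin φ·ΔZ = (0.979273)(0.905541)(577) + (0.979273)(-0.424258)(203) + (0.202543)(451) = 518.68 m.

ΔU = 518.7 m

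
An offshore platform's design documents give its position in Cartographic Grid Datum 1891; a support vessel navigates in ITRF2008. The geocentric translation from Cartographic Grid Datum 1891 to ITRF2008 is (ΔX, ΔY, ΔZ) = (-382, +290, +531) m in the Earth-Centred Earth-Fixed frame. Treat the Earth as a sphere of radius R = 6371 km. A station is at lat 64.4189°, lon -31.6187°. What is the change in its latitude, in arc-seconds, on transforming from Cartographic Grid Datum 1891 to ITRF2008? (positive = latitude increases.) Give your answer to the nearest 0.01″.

sin φ = 0.901975, cos φ = 0.431788, sin λ = -0.524264, cos λ = 0.851556.
North component: ΔN = −sin φ cos λ·ΔX − sin φ sin λ·ΔY + cos φ·ΔZ = −(0.901975)(0.851556)(-382) − (0.901975)(-0.524264)(290) + (0.431788)(531) = 659.82 m.
1° of latitude spans πR/180 = 111195 m, so Δφ = 659.82 / 111195 × 3600 = 21.362″.

Δφ = 21.36″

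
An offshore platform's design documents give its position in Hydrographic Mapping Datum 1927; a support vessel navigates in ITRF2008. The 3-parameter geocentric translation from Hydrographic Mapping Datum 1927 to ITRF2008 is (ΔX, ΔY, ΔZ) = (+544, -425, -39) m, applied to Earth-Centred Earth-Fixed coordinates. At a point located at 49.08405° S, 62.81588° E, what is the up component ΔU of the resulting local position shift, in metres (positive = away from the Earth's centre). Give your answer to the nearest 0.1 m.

The local up (radial) axis is (cos φ cos λ, cos φ sin λ, sin φ), giving ΔU = 162.773 − 247.608 + 29.471 = -55.36 m.

ΔU = -55.4 m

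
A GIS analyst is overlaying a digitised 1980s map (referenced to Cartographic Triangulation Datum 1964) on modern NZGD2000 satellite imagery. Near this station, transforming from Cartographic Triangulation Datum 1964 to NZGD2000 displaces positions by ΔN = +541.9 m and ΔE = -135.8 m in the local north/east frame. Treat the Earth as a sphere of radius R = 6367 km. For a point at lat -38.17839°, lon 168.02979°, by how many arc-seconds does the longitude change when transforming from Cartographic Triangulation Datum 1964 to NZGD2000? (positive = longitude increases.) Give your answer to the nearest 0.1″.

Δλ = -5.6″

At latitude -38.17839°, cos φ = 0.786090.
One radian of longitude at latitude φ spans R cos φ, so Δλ = ΔE / (R cos φ) = -135.8 / (6367000 × 0.786090) = -2.7133e-05 rad = -5.597″.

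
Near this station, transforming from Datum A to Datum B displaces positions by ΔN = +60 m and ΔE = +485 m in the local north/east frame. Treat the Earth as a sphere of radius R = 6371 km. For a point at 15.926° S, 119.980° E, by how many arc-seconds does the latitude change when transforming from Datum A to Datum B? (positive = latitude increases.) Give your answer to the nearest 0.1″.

Δφ = 1.9″

On a sphere of radius R, 1 rad of latitude = R, so Δφ = ΔN / R = 60.0 / 6371000 = 9.4177e-06 rad = 1.943″.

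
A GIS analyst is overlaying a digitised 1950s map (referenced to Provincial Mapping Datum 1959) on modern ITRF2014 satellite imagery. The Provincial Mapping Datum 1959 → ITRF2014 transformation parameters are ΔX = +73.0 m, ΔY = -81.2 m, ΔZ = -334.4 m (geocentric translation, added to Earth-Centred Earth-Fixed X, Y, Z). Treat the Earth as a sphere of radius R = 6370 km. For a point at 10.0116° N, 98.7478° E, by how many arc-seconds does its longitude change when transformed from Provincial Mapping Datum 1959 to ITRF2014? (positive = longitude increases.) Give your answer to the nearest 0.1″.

sin φ = 0.173848, cos φ = 0.984773, sin λ = 0.988367, cos λ = -0.152085.
East component: ΔE = −sin λ·ΔX + cos λ·ΔY = −(0.988367)(73.0) + (-0.152085)(-81.2) = -59.80 m.
1° of latitude spans πR/180 = 111177 m; at latitude φ, 1° of longitude spans that × cos φ = 109484.5 m, so Δλ = -59.80 / 109484.5 × 3600 = -1.966″.

Δλ = -2.0″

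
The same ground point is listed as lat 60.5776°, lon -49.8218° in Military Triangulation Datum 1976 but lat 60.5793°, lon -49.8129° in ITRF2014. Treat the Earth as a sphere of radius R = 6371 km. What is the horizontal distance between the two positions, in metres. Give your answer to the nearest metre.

Δφ = 60.5793° − 60.5776° = +0.0017°; Δλ = -49.8129° − -49.8218° = +0.0089°.
1° along a meridian = πR/180 = 111195 m.
ΔN = Δφ × 111195 = 189.0 m; ΔE = Δλ × 111195 × cos(60.5776°) = +0.0089 × 111195 × 0.491244 = 486.2 m.
Distance = √(ΔE² + ΔN²) = √(486.2² + 189.0²) = 521.6 m.

522 m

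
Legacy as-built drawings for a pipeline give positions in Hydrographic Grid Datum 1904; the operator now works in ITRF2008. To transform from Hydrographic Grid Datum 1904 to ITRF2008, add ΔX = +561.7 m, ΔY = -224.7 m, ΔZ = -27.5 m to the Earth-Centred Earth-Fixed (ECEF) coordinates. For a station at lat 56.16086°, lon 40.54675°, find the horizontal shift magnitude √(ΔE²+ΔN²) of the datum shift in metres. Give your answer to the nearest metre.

591 m

The local east axis at (φ, λ) is (−sin λ, cos λ, 0), so ΔE = −sin(40.54675°)·561.7 + cos(40.54675°)·(-224.7) = -535.89 m.
The local north axis is (−sin φ cos λ, −sin φ sin λ, cos φ), giving ΔN = -354.520 + 121.327 − 15.314 = -248.51 m.
Horizontal magnitude = √(ΔE² + ΔN²) = √((-535.89)² + (-248.51)²) = 590.70 m.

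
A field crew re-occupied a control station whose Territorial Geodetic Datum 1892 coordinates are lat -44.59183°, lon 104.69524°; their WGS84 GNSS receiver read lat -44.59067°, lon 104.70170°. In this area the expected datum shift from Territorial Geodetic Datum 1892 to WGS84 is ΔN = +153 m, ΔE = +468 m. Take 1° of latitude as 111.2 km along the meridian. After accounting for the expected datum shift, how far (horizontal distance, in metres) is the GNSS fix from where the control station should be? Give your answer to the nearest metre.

50 m

Observed coordinate differences: Δφ = +0.00116°, Δλ = +0.00646°.
Converting to metres (1° lat = 111200 m, cos φ = 0.712126): observed ΔN = 129.0 m, observed ΔE = 511.6 m.
Subtracting the expected shift leaves a residual of 129.0 − (153) = -24.0 m north and 511.6 − (468) = 43.6 m east.
Residual distance = √((-24.0)² + 43.6²) = 49.7 m.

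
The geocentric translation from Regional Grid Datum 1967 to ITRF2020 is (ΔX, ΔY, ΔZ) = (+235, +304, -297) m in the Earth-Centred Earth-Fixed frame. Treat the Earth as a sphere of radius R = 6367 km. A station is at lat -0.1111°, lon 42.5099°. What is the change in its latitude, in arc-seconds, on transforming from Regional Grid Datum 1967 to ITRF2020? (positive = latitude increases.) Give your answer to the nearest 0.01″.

sin φ = -0.001939, cos φ = 0.999998, sin λ = 0.675718, cos λ = 0.737161.
North component: ΔN = −sin φ cos λ·ΔX − sin φ sin λ·ΔY + cos φ·ΔZ = −(-0.001939)(0.737161)(235) − (-0.001939)(0.675718)(304) + (0.999998)(-297) = -296.27 m.
1° of latitude spans πR/180 = 111125 m, so Δφ = -296.27 / 111125 × 3600 = -9.598″.

Δφ = -9.60″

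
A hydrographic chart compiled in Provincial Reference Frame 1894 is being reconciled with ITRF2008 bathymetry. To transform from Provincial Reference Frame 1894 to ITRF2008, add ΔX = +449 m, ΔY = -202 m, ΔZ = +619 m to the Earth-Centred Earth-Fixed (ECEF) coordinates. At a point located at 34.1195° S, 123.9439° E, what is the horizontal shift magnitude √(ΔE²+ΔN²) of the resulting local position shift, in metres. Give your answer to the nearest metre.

At φ = -34.1195°, λ = 123.9439°: sin φ = -0.560921, cos φ = 0.827869, sin λ = 0.829585, cos λ = -0.558381.
ΔE = −sin λ·ΔX + cos λ·ΔY = −(0.829585)·(449) + (-0.558381)·(-202) = -259.69 m.
ΔN = −sin φ cos λ·ΔX − sin φ sin λ·ΔY + cos φ·ΔZ = −(-0.560921)(-0.558381)(449) − (-0.560921)(0.829585)(-202) + (0.827869)(619) = 277.82 m.
Horizontal magnitude = √(ΔE² + ΔN²) = √((-259.69)² + 277.82²) = 380.30 m.

380 m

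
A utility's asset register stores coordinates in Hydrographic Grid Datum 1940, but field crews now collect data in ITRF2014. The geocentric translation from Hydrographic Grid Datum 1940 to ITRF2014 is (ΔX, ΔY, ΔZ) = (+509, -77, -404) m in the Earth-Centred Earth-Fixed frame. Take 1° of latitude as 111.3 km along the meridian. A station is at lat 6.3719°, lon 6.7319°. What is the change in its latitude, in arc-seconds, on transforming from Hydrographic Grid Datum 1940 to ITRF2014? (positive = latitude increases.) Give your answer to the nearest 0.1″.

Δφ = -14.8″

sin φ = 0.110982, cos φ = 0.993822, sin λ = 0.117224, cos λ = 0.993106.
North component: ΔN = −sin φ cos λ·ΔX − sin φ sin λ·ΔY + cos φ·ΔZ = −(0.110982)(0.993106)(509) − (0.110982)(0.117224)(-77) + (0.993822)(-404) = -456.60 m.
1° of latitude spans 111300 m, so Δφ = -456.60 / 111300 × 3600 = -14.769″.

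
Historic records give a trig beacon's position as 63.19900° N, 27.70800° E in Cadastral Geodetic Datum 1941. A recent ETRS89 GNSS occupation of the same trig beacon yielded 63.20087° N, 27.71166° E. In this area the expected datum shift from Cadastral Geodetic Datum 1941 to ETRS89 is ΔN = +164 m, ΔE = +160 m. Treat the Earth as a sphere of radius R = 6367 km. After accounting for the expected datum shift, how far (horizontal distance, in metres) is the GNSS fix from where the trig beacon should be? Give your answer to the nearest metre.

50 m

Observed coordinate differences: Δφ = +0.00187°, Δλ = +0.00366°.
Converting to metres (1° lat = 111125 m, cos φ = 0.450893): observed ΔN = 207.8 m, observed ΔE = 183.4 m.
Subtracting the expected shift leaves a residual of 207.8 − (164) = 43.8 m north and 183.4 − (160) = 23.4 m east.
Residual distance = √(43.8² + 23.4²) = 49.7 m.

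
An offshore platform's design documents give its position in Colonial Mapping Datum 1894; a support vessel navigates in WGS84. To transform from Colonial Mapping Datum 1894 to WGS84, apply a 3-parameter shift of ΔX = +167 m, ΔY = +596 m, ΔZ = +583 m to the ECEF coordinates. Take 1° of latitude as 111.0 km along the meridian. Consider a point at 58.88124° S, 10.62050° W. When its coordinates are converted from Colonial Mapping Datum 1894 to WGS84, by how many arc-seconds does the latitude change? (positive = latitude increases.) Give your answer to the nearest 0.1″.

Δφ = 11.3″

sin φ = -0.856098, cos φ = 0.516814, sin λ = -0.184303, cos λ = 0.982869.
North component: ΔN = −sin φ cos λ·ΔX − sin φ sin λ·ΔY + cos φ·ΔZ = −(-0.856098)(0.982869)(167) − (-0.856098)(-0.184303)(596) + (0.516814)(583) = 347.78 m.
1° of latitude spans 111000 m, so Δφ = 347.78 / 111000 × 3600 = 11.279″.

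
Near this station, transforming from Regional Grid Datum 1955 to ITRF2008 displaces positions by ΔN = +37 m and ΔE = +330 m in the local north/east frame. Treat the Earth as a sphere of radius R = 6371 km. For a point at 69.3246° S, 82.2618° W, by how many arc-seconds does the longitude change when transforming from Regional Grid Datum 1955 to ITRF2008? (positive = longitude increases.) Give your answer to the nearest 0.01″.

Δλ = 30.26″

At latitude -69.3246°, cos φ = 0.353073.
One radian of longitude at latitude φ spans R cos φ, so Δλ = ΔE / (R cos φ) = 330.0 / (6371000 × 0.353073) = 1.4670e-04 rad = 30.260″.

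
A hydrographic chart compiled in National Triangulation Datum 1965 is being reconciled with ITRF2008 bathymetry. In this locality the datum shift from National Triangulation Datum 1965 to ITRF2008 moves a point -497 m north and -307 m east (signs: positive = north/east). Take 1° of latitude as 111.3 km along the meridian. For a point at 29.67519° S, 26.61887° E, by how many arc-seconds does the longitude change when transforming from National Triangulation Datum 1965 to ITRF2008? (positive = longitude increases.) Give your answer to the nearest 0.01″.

Δλ = -11.43″

At latitude -29.67519°, cos φ = 0.868846.
1° of longitude at this latitude = 111.3 × cos φ = 96.70 km, so Δλ = -307.0 / 96702.6 = -0.0031747° = -11.429″.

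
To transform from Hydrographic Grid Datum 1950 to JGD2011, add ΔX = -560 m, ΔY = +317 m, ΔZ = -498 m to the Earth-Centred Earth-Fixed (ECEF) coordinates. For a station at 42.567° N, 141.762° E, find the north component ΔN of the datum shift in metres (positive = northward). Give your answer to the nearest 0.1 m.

ΔN = -797.0 m

The local north axis is (−sin φ cos λ, −sin φ sin λ, cos φ), giving ΔN = -297.537 − 132.720 − 366.770 = -797.03 m.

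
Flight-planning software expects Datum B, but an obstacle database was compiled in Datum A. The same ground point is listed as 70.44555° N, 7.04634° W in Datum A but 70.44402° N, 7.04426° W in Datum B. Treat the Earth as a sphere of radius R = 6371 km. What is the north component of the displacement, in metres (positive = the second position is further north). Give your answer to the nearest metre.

Δφ = 70.44402° − 70.44555° = -0.00153°; Δλ = -7.04426° − -7.04634° = +0.00208°.
1° along a meridian = πR/180 = 111195 m.
ΔN = Δφ × 111195 = -170.1 m; ΔE = Δλ × 111195 × cos(70.44555°) = +0.00208 × 111195 × 0.334703 = 77.4 m.

ΔN = -170 m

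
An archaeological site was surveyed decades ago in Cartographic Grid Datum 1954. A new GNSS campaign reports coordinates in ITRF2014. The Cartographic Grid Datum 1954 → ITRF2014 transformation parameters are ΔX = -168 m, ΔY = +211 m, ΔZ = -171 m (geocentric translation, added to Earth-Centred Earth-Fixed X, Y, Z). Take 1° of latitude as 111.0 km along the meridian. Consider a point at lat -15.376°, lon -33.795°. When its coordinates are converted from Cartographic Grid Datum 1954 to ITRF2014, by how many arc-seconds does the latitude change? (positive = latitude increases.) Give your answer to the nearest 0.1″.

sin φ = -0.265152, cos φ = 0.964207, sin λ = -0.556223, cos λ = 0.831033.
North component: ΔN = −sin φ cos λ·ΔX − sin φ sin λ·ΔY + cos φ·ΔZ = −(-0.265152)(0.831033)(-168) − (-0.265152)(-0.556223)(211) + (0.964207)(-171) = -233.02 m.
1° of latitude spans 111000 m, so Δφ = -233.02 / 111000 × 3600 = -7.557″.

Δφ = -7.6″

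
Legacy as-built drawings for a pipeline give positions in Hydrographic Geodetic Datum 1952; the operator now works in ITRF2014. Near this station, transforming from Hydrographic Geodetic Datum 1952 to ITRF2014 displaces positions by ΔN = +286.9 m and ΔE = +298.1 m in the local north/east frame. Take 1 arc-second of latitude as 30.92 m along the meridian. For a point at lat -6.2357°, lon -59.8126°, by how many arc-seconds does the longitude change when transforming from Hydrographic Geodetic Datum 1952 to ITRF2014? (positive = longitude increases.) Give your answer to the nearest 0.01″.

At latitude -6.2357°, cos φ = 0.994083.
1″ of longitude at this latitude = 30.92 × cos φ = 30.7371 m, so Δλ = 298.1 / 30.7371 = 9.698″.

Δλ = 9.70″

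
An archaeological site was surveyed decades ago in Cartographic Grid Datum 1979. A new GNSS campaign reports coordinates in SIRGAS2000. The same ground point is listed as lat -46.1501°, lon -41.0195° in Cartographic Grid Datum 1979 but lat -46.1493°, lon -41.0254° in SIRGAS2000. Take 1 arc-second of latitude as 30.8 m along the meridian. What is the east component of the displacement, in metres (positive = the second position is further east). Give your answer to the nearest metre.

Δφ = -46.1493° − -46.1501° = +0.0008°; Δλ = -41.0254° − -41.0195° = -0.0059°.
1° of latitude = 3600 × 30.80 = 110880 m.
ΔN = Δφ × 110880 = 88.7 m; ΔE = Δλ × 110880 × cos(-46.1501°) = -0.0059 × 110880 × 0.692772 = -453.2 m.

ΔE = -453 m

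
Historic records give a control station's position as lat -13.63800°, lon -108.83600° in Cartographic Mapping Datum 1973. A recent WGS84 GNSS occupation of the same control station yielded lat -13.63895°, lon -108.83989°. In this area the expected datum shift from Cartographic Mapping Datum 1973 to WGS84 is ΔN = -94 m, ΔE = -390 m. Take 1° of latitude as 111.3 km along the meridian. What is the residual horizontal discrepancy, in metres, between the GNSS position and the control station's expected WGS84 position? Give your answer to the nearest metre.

33 m

Observed coordinate differences: Δφ = -0.00095°, Δλ = -0.00389°.
Converting to metres (1° lat = 111300 m, cos φ = 0.971805): observed ΔN = -105.7 m, observed ΔE = -420.7 m.
Subtracting the expected shift leaves a residual of -105.7 − (-94) = -11.7 m north and -420.7 − (-390) = -30.7 m east.
Residual distance = √((-11.7)² + (-30.7)²) = 32.9 m.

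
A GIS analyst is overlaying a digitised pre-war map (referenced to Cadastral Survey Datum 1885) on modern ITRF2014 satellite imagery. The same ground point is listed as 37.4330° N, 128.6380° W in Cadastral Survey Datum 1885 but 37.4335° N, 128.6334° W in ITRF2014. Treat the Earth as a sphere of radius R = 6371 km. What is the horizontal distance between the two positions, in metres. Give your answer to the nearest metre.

Δφ = 37.4335° − 37.4330° = +0.0005°; Δλ = -128.6334° − -128.6380° = +0.0046°.
1° along a meridian = πR/180 = 111195 m.
ΔN = Δφ × 111195 = 55.6 m; ΔE = Δλ × 111195 × cos(37.4330°) = +0.0046 × 111195 × 0.794065 = 406.2 m.
Distance = √(ΔE² + ΔN²) = √(406.2² + 55.6²) = 409.9 m.

410 m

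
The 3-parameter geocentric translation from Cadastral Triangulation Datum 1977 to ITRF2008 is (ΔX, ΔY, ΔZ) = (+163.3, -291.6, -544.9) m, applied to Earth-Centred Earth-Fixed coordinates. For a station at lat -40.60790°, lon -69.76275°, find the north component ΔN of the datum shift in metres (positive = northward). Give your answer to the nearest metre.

The local north axis is (−sin φ cos λ, −sin φ sin λ, cos φ), giving ΔN = 36.766 + 178.080 − 413.678 = -198.83 m.

ΔN = -199 m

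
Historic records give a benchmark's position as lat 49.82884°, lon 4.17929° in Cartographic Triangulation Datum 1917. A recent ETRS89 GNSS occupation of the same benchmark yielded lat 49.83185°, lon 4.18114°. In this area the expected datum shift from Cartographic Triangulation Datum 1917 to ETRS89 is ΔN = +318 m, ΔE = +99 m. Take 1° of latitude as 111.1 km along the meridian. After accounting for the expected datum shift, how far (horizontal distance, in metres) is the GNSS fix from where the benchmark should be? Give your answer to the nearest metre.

Observed coordinate differences: Δφ = +0.00301°, Δλ = +0.00185°.
Converting to metres (1° lat = 111100 m, cos φ = 0.645073): observed ΔN = 334.4 m, observed ΔE = 132.6 m.
Subtracting the expected shift leaves a residual of 334.4 − (318) = 16.4 m north and 132.6 − (99) = 33.6 m east.
Residual distance = √(16.4² + 33.6²) = 37.4 m.

37 m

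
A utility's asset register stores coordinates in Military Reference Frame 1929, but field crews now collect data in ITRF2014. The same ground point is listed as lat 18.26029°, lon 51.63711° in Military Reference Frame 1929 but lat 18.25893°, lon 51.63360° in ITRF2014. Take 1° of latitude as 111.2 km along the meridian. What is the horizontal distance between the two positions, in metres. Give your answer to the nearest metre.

Δφ = 18.25893° − 18.26029° = -0.00136°; Δλ = 51.63360° − 51.63711° = -0.00351°.
ΔN = Δφ × 111200 = -151.2 m; ΔE = Δλ × 111200 × cos(18.26029°) = -0.00351 × 111200 × 0.949643 = -370.7 m.
Distance = √(ΔE² + ΔN²) = √((-370.7)² + (-151.2)²) = 400.3 m.

400 m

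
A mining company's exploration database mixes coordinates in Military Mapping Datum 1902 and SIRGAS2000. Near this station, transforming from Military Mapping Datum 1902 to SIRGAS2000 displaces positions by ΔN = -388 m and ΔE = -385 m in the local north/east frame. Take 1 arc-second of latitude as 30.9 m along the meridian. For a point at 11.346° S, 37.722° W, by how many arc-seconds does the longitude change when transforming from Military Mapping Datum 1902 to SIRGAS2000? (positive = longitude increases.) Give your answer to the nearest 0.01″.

At latitude -11.346°, cos φ = 0.980457.
1″ of longitude at this latitude = 30.90 × cos φ = 30.2961 m, so Δλ = -385.0 / 30.2961 = -12.708″.

Δλ = -12.71″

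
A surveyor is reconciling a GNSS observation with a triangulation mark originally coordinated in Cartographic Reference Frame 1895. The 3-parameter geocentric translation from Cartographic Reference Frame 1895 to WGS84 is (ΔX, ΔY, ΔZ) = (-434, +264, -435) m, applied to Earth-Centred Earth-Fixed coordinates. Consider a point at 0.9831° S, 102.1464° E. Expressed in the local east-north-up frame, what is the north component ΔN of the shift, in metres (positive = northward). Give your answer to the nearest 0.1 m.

The local north axis is (−sin φ cos λ, −sin φ sin λ, cos φ), giving ΔN = 1.567 + 4.428 − 434.936 = -428.94 m.

ΔN = -428.9 m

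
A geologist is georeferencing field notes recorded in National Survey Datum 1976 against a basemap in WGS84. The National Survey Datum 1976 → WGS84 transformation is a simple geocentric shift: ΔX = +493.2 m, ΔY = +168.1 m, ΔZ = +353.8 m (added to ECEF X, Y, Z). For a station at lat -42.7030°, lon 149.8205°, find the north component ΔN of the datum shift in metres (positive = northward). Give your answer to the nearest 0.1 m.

ΔN = 28.2 m

At φ = -42.7030°, λ = 149.8205°: sin φ = -0.678198, cos φ = 0.734879, sin λ = 0.502711, cos λ = -0.864455.
ΔN = −sin φ cos λ·ΔX − sin φ sin λ·ΔY + cos φ·ΔZ = −(-0.678198)(-0.864455)(493.2) − (-0.678198)(0.502711)(168.1) + (0.734879)(353.8) = 28.16 m.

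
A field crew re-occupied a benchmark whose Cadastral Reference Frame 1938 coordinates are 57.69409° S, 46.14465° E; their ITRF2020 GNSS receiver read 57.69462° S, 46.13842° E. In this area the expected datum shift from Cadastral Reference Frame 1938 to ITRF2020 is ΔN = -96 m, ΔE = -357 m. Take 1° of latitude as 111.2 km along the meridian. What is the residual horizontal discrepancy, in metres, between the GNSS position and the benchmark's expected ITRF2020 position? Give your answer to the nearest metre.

39 m

Observed coordinate differences: Δφ = -0.00053°, Δλ = -0.00623°.
Converting to metres (1° lat = 111200 m, cos φ = 0.534440): observed ΔN = -58.9 m, observed ΔE = -370.2 m.
Subtracting the expected shift leaves a residual of -58.9 − (-96) = 37.1 m north and -370.2 − (-357) = -13.2 m east.
Residual distance = √(37.1² + (-13.2)²) = 39.4 m.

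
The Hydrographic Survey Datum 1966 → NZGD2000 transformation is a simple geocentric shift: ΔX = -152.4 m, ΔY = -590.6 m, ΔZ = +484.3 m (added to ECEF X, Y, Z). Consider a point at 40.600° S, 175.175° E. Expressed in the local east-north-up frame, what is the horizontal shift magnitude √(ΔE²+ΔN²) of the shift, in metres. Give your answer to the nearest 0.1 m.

At φ = -40.600°, λ = 175.175°: sin φ = -0.650774, cos φ = 0.759271, sin λ = 0.084113, cos λ = -0.996456.
ΔE = −sin λ·ΔX + cos λ·ΔY = −(0.084113)·(-152.4) + (-0.996456)·(-590.6) = 601.33 m.
ΔN = −sin φ cos λ·ΔX − sin φ sin λ·ΔY + cos φ·ΔZ = −(-0.650774)(-0.996456)(-152.4) − (-0.650774)(0.084113)(-590.6) + (0.759271)(484.3) = 434.21 m.
Horizontal magnitude = √(ΔE² + ΔN²) = √(601.33² + 434.21²) = 741.71 m.

741.7 m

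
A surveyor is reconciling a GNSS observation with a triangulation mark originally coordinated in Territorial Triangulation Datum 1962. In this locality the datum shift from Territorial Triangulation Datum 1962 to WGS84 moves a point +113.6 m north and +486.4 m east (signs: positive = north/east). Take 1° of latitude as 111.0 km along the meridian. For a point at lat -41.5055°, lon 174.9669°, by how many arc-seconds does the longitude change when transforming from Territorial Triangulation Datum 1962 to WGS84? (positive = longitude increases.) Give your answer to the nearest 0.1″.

Δλ = 21.1″

At latitude -41.5055°, cos φ = 0.748892.
1° of longitude at this latitude = 111.0 × cos φ = 83.13 km, so Δλ = 486.4 / 83127.0 = 0.0058513° = 21.065″.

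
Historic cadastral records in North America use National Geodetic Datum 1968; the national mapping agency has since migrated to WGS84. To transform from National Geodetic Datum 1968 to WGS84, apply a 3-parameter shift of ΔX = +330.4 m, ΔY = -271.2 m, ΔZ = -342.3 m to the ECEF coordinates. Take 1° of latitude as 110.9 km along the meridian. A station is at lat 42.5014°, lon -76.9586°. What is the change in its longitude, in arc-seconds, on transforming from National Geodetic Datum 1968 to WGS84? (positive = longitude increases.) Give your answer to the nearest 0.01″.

Δλ = 11.48″

sin φ = 0.675608, cos φ = 0.737261, sin λ = -0.974207, cos λ = 0.225655.
East component: ΔE = −sin λ·ΔX + cos λ·ΔY = −(-0.974207)(330.4) + (0.225655)(-271.2) = 260.68 m.
1° of latitude spans 110900 m; at latitude φ, 1° of longitude spans that × cos φ = 81762.2 m, so Δλ = 260.68 / 81762.2 × 3600 = 11.478″.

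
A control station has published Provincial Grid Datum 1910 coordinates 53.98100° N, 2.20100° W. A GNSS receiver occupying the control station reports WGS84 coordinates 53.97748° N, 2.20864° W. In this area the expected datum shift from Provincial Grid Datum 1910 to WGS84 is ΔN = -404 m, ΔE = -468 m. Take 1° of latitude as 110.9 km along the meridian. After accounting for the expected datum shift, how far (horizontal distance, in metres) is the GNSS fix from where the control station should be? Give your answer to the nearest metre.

33 m

Observed coordinate differences: Δφ = -0.00352°, Δλ = -0.00764°.
Converting to metres (1° lat = 110900 m, cos φ = 0.588054): observed ΔN = -390.4 m, observed ΔE = -498.2 m.
Subtracting the expected shift leaves a residual of -390.4 − (-404) = 13.6 m north and -498.2 − (-468) = -30.2 m east.
Residual distance = √(13.6² + (-30.2)²) = 33.2 m.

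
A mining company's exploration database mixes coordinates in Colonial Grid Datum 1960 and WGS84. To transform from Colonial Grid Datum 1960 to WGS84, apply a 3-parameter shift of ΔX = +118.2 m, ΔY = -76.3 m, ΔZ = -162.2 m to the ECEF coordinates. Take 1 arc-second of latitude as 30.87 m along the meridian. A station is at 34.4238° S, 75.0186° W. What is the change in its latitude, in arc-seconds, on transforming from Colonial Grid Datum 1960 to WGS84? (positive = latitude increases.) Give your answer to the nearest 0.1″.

Δφ = -2.4″

sin φ = -0.565310, cos φ = 0.824879, sin λ = -0.966010, cos λ = 0.258505.
North component: ΔN = −sin φ cos λ·ΔX − sin φ sin λ·ΔY + cos φ·ΔZ = −(-0.565310)(0.258505)(118.2) − (-0.565310)(-0.966010)(-76.3) + (0.824879)(-162.2) = -74.86 m.
1° of latitude spans 3600 × 30.87 = 111132 m, so Δφ = -74.86 / 111132 × 3600 = -2.425″.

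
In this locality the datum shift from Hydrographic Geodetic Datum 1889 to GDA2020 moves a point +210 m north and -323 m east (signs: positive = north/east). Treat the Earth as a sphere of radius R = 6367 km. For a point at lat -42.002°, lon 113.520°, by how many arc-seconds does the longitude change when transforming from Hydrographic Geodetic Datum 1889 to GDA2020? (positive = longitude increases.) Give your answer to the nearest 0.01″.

At latitude -42.002°, cos φ = 0.743121.
One radian of longitude at latitude φ spans R cos φ, so Δλ = ΔE / (R cos φ) = -323.0 / (6367000 × 0.743121) = -6.8267e-05 rad = -14.081″.

Δλ = -14.08″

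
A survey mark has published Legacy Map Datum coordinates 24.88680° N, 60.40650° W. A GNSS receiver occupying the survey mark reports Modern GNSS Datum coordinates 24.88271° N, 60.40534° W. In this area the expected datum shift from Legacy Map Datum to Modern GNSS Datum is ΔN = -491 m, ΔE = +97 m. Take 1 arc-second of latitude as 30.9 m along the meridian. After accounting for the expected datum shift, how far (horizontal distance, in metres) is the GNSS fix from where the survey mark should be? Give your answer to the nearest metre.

41 m

Observed coordinate differences: Δφ = -0.00409°, Δλ = +0.00116°.
Converting to metres (1° lat = 111240 m, cos φ = 0.907141): observed ΔN = -455.0 m, observed ΔE = 117.1 m.
Subtracting the expected shift leaves a residual of -455.0 − (-491) = 36.0 m north and 117.1 − (97) = 20.1 m east.
Residual distance = √(36.0² + 20.1²) = 41.2 m.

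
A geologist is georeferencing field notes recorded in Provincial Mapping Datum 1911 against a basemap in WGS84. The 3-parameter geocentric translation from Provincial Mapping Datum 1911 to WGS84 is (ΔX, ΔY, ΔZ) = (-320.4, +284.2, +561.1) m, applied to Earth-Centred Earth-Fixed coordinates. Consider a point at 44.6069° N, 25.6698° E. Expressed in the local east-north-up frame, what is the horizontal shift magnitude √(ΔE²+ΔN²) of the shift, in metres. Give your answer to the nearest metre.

650 m

At φ = 44.6069°, λ = 25.6698°: sin φ = 0.702239, cos φ = 0.711941, sin λ = 0.433184, cos λ = 0.901305.
ΔE = −sin λ·ΔX + cos λ·ΔY = −(0.433184)·(-320.4) + (0.901305)·(284.2) = 394.94 m.
ΔN = −sin φ cos λ·ΔX − sin φ sin λ·ΔY + cos φ·ΔZ = −(0.702239)(0.901305)(-320.4) − (0.702239)(0.433184)(284.2) + (0.711941)(561.1) = 515.81 m.
Horizontal magnitude = √(ΔE² + ΔN²) = √(394.94² + 515.81²) = 649.64 m.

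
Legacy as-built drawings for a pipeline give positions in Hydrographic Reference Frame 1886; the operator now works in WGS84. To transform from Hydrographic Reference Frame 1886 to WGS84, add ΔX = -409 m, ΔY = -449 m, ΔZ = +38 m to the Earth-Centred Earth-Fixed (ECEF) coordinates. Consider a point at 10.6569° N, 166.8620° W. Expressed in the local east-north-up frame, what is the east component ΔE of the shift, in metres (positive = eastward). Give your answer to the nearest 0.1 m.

ΔE = 344.3 m

The local east axis at (φ, λ) is (−sin λ, cos λ, 0), so ΔE = −sin(-166.8620°)·(-409) + cos(-166.8620°)·(-449) = 344.28 m.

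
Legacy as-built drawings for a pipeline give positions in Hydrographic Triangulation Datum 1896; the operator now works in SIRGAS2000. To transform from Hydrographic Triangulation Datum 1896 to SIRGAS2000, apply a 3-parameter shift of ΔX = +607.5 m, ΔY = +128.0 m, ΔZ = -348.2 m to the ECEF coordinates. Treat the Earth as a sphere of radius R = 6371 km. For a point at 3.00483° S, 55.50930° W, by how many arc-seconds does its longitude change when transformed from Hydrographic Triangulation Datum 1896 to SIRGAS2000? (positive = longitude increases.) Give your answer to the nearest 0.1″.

sin φ = -0.052420, cos φ = 0.998625, sin λ = -0.824218, cos λ = 0.566272.
East component: ΔE = −sin λ·ΔX + cos λ·ΔY = −(-0.824218)(607.5) + (0.566272)(128.0) = 573.20 m.
1° of latitude spans πR/180 = 111195 m; at latitude φ, 1° of longitude spans that × cos φ = 111042.0 m, so Δλ = 573.20 / 111042.0 × 3600 = 18.583″.

Δλ = 18.6″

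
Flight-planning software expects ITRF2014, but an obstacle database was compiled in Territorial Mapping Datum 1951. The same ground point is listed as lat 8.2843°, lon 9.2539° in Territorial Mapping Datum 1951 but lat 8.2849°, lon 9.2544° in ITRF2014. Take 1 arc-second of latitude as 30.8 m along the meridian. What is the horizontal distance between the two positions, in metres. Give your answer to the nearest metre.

Δφ = 8.2849° − 8.2843° = +0.0006°; Δλ = 9.2544° − 9.2539° = +0.0005°.
1° of latitude = 3600 × 30.80 = 110880 m.
ΔN = Δφ × 110880 = 66.5 m; ΔE = Δλ × 110880 × cos(8.2843°) = +0.0005 × 110880 × 0.989565 = 54.9 m.
Distance = √(ΔE² + ΔN²) = √(54.9² + 66.5²) = 86.2 m.

86 m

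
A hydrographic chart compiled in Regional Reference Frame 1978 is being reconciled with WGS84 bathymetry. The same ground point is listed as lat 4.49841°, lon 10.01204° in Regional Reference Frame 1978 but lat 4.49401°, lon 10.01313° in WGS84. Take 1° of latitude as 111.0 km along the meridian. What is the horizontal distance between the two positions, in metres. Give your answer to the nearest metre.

Δφ = 4.49401° − 4.49841° = -0.00440°; Δλ = 10.01313° − 10.01204° = +0.00109°.
ΔN = Δφ × 111000 = -488.4 m; ΔE = Δλ × 111000 × cos(4.49841°) = +0.00109 × 111000 × 0.996920 = 120.6 m.
Distance = √(ΔE² + ΔN²) = √(120.6² + (-488.4)²) = 503.1 m.

503 m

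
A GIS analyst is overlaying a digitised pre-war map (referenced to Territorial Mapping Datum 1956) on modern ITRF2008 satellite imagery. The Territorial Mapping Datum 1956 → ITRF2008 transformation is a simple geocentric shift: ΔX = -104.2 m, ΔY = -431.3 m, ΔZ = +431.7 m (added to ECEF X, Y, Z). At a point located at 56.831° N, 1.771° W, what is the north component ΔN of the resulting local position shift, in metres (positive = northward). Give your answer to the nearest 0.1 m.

ΔN = 312.2 m

At φ = 56.831°, λ = -1.771°: sin φ = 0.837060, cos φ = 0.547110, sin λ = -0.030905, cos λ = 0.999522.
ΔN = −sin φ cos λ·ΔX − sin φ sin λ·ΔY + cos φ·ΔZ = −(0.837060)(0.999522)(-104.2) − (0.837060)(-0.030905)(-431.3) + (0.547110)(431.7) = 312.21 m.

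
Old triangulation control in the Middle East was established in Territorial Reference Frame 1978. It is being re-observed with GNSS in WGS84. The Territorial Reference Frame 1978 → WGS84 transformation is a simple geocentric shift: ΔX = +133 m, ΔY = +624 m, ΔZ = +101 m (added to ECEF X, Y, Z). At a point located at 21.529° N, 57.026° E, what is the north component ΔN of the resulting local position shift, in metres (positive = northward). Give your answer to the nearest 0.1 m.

At φ = 21.529°, λ = 57.026°: sin φ = 0.366972, cos φ = 0.930232, sin λ = 0.838918, cos λ = 0.544258.
ΔN = −sin φ cos λ·ΔX − sin φ sin λ·ΔY + cos φ·ΔZ = −(0.366972)(0.544258)(133) − (0.366972)(0.838918)(624) + (0.930232)(101) = -124.71 m.

ΔN = -124.7 m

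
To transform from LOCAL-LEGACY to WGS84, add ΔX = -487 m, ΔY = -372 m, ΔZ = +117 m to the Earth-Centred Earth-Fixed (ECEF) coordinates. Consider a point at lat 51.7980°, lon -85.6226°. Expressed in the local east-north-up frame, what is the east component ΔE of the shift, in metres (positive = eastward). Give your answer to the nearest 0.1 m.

At φ = 51.7980°, λ = -85.6226°: sin φ = 0.785835, cos φ = 0.618436, sin λ = -0.997083, cos λ = 0.076326.
ΔE = −sin λ·ΔX + cos λ·ΔY = −(-0.997083)·(-487) + (0.076326)·(-372) = -513.97 m.

ΔE = -514.0 m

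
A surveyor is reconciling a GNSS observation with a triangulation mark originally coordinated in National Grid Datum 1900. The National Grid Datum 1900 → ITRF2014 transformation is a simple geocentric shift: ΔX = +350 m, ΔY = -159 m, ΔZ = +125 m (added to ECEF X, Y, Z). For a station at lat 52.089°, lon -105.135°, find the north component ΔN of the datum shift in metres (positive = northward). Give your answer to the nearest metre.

ΔN = 28 m

At φ = 52.089°, λ = -105.135°: sin φ = 0.788966, cos φ = 0.614437, sin λ = -0.965313, cos λ = -0.261094.
ΔN = −sin φ cos λ·ΔX − sin φ sin λ·ΔY + cos φ·ΔZ = −(0.788966)(-0.261094)(350) − (0.788966)(-0.965313)(-159) + (0.614437)(125) = 27.81 m.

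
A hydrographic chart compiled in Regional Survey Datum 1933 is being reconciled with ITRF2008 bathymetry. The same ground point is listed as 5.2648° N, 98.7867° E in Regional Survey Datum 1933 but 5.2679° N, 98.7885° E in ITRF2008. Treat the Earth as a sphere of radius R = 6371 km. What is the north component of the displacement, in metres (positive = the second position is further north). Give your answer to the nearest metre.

ΔN = 345 m

Δφ = 5.2679° − 5.2648° = +0.0031°; Δλ = 98.7885° − 98.7867° = +0.0018°.
1° along a meridian = πR/180 = 111195 m.
ΔN = Δφ × 111195 = 344.7 m; ΔE = Δλ × 111195 × cos(5.2648°) = +0.0018 × 111195 × 0.995781 = 199.3 m.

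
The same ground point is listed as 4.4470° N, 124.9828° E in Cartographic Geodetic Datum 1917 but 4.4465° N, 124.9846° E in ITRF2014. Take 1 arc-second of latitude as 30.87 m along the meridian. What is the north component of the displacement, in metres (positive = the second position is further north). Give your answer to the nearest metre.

ΔN = -56 m

Δφ = 4.4465° − 4.4470° = -0.0005°; Δλ = 124.9846° − 124.9828° = +0.0018°.
1° of latitude = 3600 × 30.87 = 111132 m.
ΔN = Δφ × 111132 = -55.6 m; ΔE = Δλ × 111132 × cos(4.4470°) = +0.0018 × 111132 × 0.996989 = 199.4 m.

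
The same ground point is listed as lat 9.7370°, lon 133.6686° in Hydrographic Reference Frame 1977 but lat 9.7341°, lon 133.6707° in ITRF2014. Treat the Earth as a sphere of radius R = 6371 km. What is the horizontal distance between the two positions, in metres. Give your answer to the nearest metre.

396 m

Δφ = 9.7341° − 9.7370° = -0.0029°; Δλ = 133.6707° − 133.6686° = +0.0021°.
1° along a meridian = πR/180 = 111195 m.
ΔN = Δφ × 111195 = -322.5 m; ΔE = Δλ × 111195 × cos(9.7370°) = +0.0021 × 111195 × 0.985594 = 230.1 m.
Distance = √(ΔE² + ΔN²) = √(230.1² + (-322.5)²) = 396.2 m.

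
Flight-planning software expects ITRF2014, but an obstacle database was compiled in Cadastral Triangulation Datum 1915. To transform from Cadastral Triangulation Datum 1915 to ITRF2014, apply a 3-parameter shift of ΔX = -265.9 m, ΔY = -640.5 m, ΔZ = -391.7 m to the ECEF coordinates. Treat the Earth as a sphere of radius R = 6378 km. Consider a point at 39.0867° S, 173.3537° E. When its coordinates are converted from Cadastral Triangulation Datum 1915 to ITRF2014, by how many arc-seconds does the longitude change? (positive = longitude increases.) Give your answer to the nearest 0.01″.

sin φ = -0.630496, cos φ = 0.776193, sin λ = 0.115740, cos λ = -0.993280.
East component: ΔE = −sin λ·ΔX + cos λ·ΔY = −(0.115740)(-265.9) + (-0.993280)(-640.5) = 666.97 m.
1° of latitude spans πR/180 = 111317 m; at latitude φ, 1° of longitude spans that × cos φ = 86403.5 m, so Δλ = 666.97 / 86403.5 × 3600 = 27.789″.

Δλ = 27.79″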